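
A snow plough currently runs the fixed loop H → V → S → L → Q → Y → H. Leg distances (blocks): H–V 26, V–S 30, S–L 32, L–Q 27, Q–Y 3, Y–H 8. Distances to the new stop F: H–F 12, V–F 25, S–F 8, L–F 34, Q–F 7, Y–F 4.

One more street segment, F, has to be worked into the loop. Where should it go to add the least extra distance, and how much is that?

Minimum extra distance: 3 blocks, inserting F between V and S.

Insertion cost between consecutive stops i–j is d(i,F) + d(F,j) − d(i,j):
  between H and V: 12 + 25 − 26 = 11
  between V and S: 25 + 8 − 30 = 3
  between S and L: 8 + 34 − 32 = 10
  between L and Q: 34 + 7 − 27 = 14
  between Q and Y: 7 + 4 − 3 = 8
  between Y and H: 4 + 12 − 8 = 8
Cheapest insertion is between V and S, adding 3.
New total = 126 + 3 = 129.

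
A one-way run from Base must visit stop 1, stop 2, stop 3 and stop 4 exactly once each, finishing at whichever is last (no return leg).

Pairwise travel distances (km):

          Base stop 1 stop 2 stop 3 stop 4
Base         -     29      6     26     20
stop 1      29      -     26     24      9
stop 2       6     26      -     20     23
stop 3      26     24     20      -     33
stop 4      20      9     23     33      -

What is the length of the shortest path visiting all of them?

There are 4! = 24 possible orderings.
Base→stop 1→stop 2→stop 3→stop 4: 29+26+20+33 = 108
Base→stop 1→stop 2→stop 4→stop 3: 29+26+23+33 = 111
Base→stop 1→stop 3→stop 2→stop 4: 29+24+20+23 = 96
Base→stop 1→stop 3→stop 4→stop 2: 29+24+33+23 = 109
Base→stop 1→stop 4→stop 2→stop 3: 29+9+23+20 = 81
Base→stop 1→stop 4→stop 3→stop 2: 29+9+33+20 = 91
Base→stop 2→stop 1→stop 3→stop 4: 6+26+24+33 = 89
Base→stop 2→stop 1→stop 4→stop 3: 6+26+9+33 = 74
Base→stop 2→stop 3→stop 1→stop 4: 6+20+24+9 = 59
Base→stop 2→stop 3→stop 4→stop 1: 6+20+33+9 = 68
Base→stop 2→stop 4→stop 1→stop 3: 6+23+9+24 = 62
Base→stop 2→stop 4→stop 3→stop 1: 6+23+33+24 = 86
Base→stop 3→stop 1→stop 2→stop 4: 26+24+26+23 = 99
Base→stop 3→stop 1→stop 4→stop 2: 26+24+9+23 = 82
… (10 more)
The minimum is 59.
One shortest path: Base → stop 2 → stop 3 → stop 1 → stop 4.

Minimum one-way distance = 59 km.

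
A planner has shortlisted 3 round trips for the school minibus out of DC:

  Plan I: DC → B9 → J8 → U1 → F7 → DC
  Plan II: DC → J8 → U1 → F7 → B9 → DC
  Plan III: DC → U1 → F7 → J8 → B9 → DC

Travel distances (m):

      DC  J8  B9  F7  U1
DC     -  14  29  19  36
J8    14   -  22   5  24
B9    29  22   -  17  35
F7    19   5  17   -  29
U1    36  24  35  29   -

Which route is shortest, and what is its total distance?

Shortest is Plan II, total 113 m.

Plan I: 29 + 22 + 24 + 29 + 19 = 123
Plan II: 14 + 24 + 29 + 17 + 29 = 113
Plan III: 36 + 29 + 5 + 22 + 29 = 121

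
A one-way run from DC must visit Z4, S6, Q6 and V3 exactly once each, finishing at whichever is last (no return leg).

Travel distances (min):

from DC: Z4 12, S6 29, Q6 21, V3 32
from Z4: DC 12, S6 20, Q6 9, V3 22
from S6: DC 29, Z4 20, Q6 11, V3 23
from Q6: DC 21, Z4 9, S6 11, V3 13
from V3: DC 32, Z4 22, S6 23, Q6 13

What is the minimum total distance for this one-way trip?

There are 4! = 24 possible orderings.
DC→Z4→S6→Q6→V3: 12+20+11+13 = 56
DC→Z4→S6→V3→Q6: 12+20+23+13 = 68
DC→Z4→Q6→S6→V3: 12+9+11+23 = 55
DC→Z4→Q6→V3→S6: 12+9+13+23 = 57
DC→Z4→V3→S6→Q6: 12+22+23+11 = 68
DC→Z4→V3→Q6→S6: 12+22+13+11 = 58
DC→S6→Z4→Q6→V3: 29+20+9+13 = 71
DC→S6→Z4→V3→Q6: 29+20+22+13 = 84
DC→S6→Q6→Z4→V3: 29+11+9+22 = 71
DC→S6→Q6→V3→Z4: 29+11+13+22 = 75
DC→S6→V3→Z4→Q6: 29+23+22+9 = 83
DC→S6→V3→Q6→Z4: 29+23+13+9 = 74
DC→Q6→Z4→S6→V3: 21+9+20+23 = 73
DC→Q6→Z4→V3→S6: 21+9+22+23 = 75
… (10 more)
The minimum is 55.
One shortest path: DC → Z4 → Q6 → S6 → V3.

55 min — the minimum one-way total.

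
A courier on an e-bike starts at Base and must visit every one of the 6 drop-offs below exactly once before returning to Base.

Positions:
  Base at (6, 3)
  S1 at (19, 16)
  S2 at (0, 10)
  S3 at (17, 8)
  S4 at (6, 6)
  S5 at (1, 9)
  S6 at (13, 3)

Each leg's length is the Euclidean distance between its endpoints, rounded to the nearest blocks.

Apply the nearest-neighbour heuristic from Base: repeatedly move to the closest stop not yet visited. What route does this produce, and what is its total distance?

From Base: distances to unvisited — S4=3, S6=7, S5=8, S2=9, S3=12, S1=18. Nearest is S4 (3).
From S4: distances to unvisited — S5=6, S2=7, S6=8, S3=11, S1=16. Nearest is S5 (6).
From S5: distances to unvisited — S2=1, S6=13, S3=16, S1=19. Nearest is S2 (1).
From S2: distances to unvisited — S6=15, S3=17, S1=20. Nearest is S6 (15).
From S6: distances to unvisited — S3=6, S1=14. Nearest is S3 (6).
From S3: distances to unvisited — S1=8. Nearest is S1 (8).
Return S1→Base: 18.
Total = 3 + 6 + 1 + 15 + 6 + 8 + 18 = 57.

57 blocks along Base → S4 → S5 → S2 → S6 → S3 → S1 → Base.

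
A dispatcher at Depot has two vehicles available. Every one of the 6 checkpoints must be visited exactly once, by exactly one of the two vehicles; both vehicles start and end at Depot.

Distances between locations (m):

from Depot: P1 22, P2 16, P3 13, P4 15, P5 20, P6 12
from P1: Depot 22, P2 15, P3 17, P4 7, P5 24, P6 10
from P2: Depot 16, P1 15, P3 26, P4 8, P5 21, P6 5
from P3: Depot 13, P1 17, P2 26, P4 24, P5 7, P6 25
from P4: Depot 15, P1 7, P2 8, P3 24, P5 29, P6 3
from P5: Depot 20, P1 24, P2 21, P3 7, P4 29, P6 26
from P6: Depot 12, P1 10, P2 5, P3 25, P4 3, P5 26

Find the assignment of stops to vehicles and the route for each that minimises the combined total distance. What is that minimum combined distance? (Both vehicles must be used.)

93 m — the smallest possible combined total.

Check every non-empty split of the stops between the two vehicles; for each half take its own optimal tour:
  {P1} + {P2, P3, P4, P5, P6}: 44 + 64 = 108
  {P2} + {P1, P3, P4, P5, P6}: 32 + 66 = 98
  {P1, P2} + {P3, P4, P5, P6}: 53 + 64 = 117
  {P3} + {P1, P2, P4, P5, P6}: 26 + 75 = 101
  {P1, P3} + {P2, P4, P5, P6}: 52 + 64 = 116
  {P2, P3} + {P1, P4, P5, P6}: 55 + 66 = 121
  … (31 splits in total)
  {P3, P5} + {P1, P2, P4, P6}: 40 + 53 = 93  ← best
Best: vehicle 1 Depot → P3 → P5 → Depot = 40; vehicle 2 Depot → P1 → P4 → P6 → P2 → Depot = 53; combined 93.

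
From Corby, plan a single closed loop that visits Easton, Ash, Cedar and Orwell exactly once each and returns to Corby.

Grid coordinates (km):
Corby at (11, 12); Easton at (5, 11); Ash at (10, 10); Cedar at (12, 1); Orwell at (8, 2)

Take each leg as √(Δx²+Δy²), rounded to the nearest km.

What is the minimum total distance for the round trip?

Corby - Easton - Ash - Cedar - Orwell - Corby: 6+5+9+4+10 = 34
Corby - Easton - Ash - Orwell - Cedar - Corby: 6+5+8+4+11 = 34
Corby - Easton - Cedar - Ash - Orwell - Corby: 6+12+9+8+10 = 45
Corby - Easton - Cedar - Orwell - Ash - Corby: 6+12+4+8+2 = 32
Corby - Easton - Orwell - Ash - Cedar - Corby: 6+9+8+9+11 = 43
Corby - Easton - Orwell - Cedar - Ash - Corby: 6+9+4+9+2 = 30
Corby - Ash - Easton - Cedar - Orwell - Corby: 2+5+12+4+10 = 33
Corby - Ash - Easton - Orwell - Cedar - Corby: 2+5+9+4+11 = 31
Corby - Ash - Cedar - Easton - Orwell - Corby: 2+9+12+9+10 = 42
Corby - Ash - Orwell - Easton - Cedar - Corby: 2+8+9+12+11 = 42
Corby - Cedar - Easton - Ash - Orwell - Corby: 11+12+5+8+10 = 46
Corby - Cedar - Ash - Easton - Orwell - Corby: 11+9+5+9+10 = 44
The minimum is 30.
One optimal route: Corby → Easton → Orwell → Cedar → Ash → Corby (or its reverse).

Minimum total distance: 30 km.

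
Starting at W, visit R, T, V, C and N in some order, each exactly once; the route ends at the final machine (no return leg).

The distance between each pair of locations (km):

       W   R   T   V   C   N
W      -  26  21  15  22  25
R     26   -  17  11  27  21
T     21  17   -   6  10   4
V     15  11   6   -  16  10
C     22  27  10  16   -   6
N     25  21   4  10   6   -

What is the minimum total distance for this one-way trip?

49 km — the minimum one-way total.

There are 5! = 120 possible orderings.
W - R - T - V - C - N: 26+17+6+16+6 = 71
W - R - T - V - N - C: 26+17+6+10+6 = 65
W - R - T - C - V - N: 26+17+10+16+10 = 79
W - R - T - C - N - V: 26+17+10+6+10 = 69
W - R - T - N - V - C: 26+17+4+10+16 = 73
W - R - T - N - C - V: 26+17+4+6+16 = 69
W - R - V - T - C - N: 26+11+6+10+6 = 59
W - R - V - T - N - C: 26+11+6+4+6 = 53
W - R - V - C - T - N: 26+11+16+10+4 = 67
W - R - V - C - N - T: 26+11+16+6+4 = 63
W - R - V - N - T - C: 26+11+10+4+10 = 61
W - R - V - N - C - T: 26+11+10+6+10 = 63
W - R - C - T - V - N: 26+27+10+6+10 = 79
W - R - C - T - N - V: 26+27+10+4+10 = 77
… (106 more)
W - C - N - T - V - R: 22+6+4+6+11 = 49  ← best
The minimum is 49.
One shortest path: W → C → N → T → V → R.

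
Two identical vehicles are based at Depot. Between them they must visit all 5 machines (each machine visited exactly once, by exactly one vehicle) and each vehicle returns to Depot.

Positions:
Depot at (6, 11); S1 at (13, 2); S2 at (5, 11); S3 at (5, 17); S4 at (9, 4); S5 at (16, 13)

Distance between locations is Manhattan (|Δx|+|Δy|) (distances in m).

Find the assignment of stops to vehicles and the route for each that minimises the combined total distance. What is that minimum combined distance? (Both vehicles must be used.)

Check every non-empty split of the stops between the two vehicles; for each half take its own optimal tour:
  {S1} + {S2, S3, S4, S5}: 32 + 48 = 80
  {S2} + {S1, S3, S4, S5}: 2 + 52 = 54
  {S1, S2} + {S3, S4, S5}: 34 + 48 = 82
  {S3} + {S1, S2, S4, S5}: 14 + 44 = 58
  {S1, S3} + {S2, S4, S5}: 46 + 40 = 86
  {S2, S3} + {S1, S4, S5}: 14 + 42 = 56
  … (15 splits in total)
Best: vehicle 1 Depot → S2 → Depot = 2; vehicle 2 Depot → S3 → S5 → S1 → S4 → Depot = 52; combined 54.

54 m — the smallest possible combined total.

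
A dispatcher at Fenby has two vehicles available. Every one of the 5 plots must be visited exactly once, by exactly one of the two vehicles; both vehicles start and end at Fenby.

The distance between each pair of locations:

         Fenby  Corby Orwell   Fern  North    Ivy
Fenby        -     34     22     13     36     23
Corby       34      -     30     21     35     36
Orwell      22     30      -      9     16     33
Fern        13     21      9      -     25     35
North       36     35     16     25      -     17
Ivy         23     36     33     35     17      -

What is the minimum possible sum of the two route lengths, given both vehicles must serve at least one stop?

146 — the smallest possible combined total.

Check every non-empty split of the stops between the two vehicles; for each half take its own optimal tour:
  {Corby} + {Orwell, Fern, North, Ivy}: 68 + 78 = 146
  {Orwell} + {Corby, Fern, North, Ivy}: 44 + 109 = 153
  {Corby, Orwell} + {Fern, North, Ivy}: 86 + 78 = 164
  {Fern} + {Corby, Orwell, North, Ivy}: 26 + 120 = 146
  {Corby, Fern} + {Orwell, North, Ivy}: 68 + 78 = 146
  {Orwell, Fern} + {Corby, North, Ivy}: 44 + 109 = 153
  … (15 splits in total)
Best: vehicle 1 Fenby → Corby → Fenby = 68; vehicle 2 Fenby → Fern → Orwell → North → Ivy → Fenby = 78; combined 146.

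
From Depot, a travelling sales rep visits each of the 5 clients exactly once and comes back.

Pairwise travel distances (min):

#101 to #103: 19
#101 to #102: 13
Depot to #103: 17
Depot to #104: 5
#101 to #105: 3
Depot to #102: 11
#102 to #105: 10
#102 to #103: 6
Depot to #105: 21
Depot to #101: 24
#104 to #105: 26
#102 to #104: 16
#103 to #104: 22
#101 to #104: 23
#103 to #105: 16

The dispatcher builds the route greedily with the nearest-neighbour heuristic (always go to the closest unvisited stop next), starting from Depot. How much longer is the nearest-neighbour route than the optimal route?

Depot: #104=5, #102=11, #103=17, #105=21, #101=24 ⇒ #104
#104: #102=16, #103=22, #101=23, #105=26 ⇒ #102
#102: #103=6, #105=10, #101=13 ⇒ #103
#103: #105=16, #101=19 ⇒ #105
#105: #101=3 ⇒ #101
NN route Depot → #104 → #102 → #103 → #105 → #101 → Depot costs 70.
Optimal: Depot → #102 → #103 → #105 → #101 → #104 → Depot costs 64 (by enumerating all 60 distinct tours).
Excess = 70 − 64 = 6.

The nearest-neighbour route is 6 min longer than optimal.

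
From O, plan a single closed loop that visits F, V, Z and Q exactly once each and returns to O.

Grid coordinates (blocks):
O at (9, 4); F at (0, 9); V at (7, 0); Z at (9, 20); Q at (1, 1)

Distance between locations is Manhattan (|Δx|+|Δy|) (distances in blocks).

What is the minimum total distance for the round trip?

There are 12 distinct closed tours to check (reversals are equivalent).
O→F→V→Z→Q→O: 14+16+22+27+11 = 90
O→F→V→Q→Z→O: 14+16+7+27+16 = 80
O→F→Z→V→Q→O: 14+20+22+7+11 = 74
O→F→Z→Q→V→O: 14+20+27+7+6 = 74
O→F→Q→V→Z→O: 14+9+7+22+16 = 68
O→F→Q→Z→V→O: 14+9+27+22+6 = 78
O→V→F→Z→Q→O: 6+16+20+27+11 = 80
O→V→F→Q→Z→O: 6+16+9+27+16 = 74
O→V→Z→F→Q→O: 6+22+20+9+11 = 68
O→V→Q→F→Z→O: 6+7+9+20+16 = 58
O→Z→F→V→Q→O: 16+20+16+7+11 = 70
O→Z→V→F→Q→O: 16+22+16+9+11 = 74
The minimum is 58.
One optimal route: O → V → Q → F → Z → O (or its reverse).

Minimum total distance: 58 blocks.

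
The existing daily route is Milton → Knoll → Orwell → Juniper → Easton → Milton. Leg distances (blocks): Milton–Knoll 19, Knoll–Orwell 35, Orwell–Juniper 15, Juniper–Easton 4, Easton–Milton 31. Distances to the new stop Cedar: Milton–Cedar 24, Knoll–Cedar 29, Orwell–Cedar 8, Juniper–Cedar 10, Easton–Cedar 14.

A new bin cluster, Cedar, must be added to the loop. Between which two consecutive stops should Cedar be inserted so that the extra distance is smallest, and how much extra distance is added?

Insertion cost between consecutive stops i–j is d(i,Cedar) + d(Cedar,j) − d(i,j):
  between Milton and Knoll: 24 + 29 − 19 = 34
  between Knoll and Orwell: 29 + 8 − 35 = 2
  between Orwell and Juniper: 8 + 10 − 15 = 3
  between Juniper and Easton: 10 + 14 − 4 = 20
  between Easton and Milton: 14 + 24 − 31 = 7
Cheapest insertion is between Knoll and Orwell, adding 2.
New total = 104 + 2 = 106.

Adding 2 blocks by placing Cedar on the Knoll–Orwell leg.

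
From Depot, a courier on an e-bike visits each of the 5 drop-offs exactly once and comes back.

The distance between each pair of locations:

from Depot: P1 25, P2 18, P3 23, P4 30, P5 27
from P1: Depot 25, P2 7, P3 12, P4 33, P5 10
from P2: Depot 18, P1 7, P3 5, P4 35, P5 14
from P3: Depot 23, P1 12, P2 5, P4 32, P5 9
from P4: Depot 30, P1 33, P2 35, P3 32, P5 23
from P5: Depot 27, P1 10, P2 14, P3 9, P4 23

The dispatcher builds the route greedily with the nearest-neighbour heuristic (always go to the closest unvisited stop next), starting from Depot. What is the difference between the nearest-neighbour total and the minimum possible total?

Depot: P2=18, P3=23, P1=25, P5=27, P4=30 ⇒ P2
P2: P3=5, P1=7, P5=14, P4=35 ⇒ P3
P3: P5=9, P1=12, P4=32 ⇒ P5
P5: P1=10, P4=23 ⇒ P1
P1: P4=33 ⇒ P4
NN route Depot → P2 → P3 → P5 → P1 → P4 → Depot costs 105.
Optimal: Depot → P2 → P3 → P1 → P5 → P4 → Depot costs 98 (by enumerating all 60 distinct tours).
Excess = 105 − 98 = 7.

7 longer than the optimal tour.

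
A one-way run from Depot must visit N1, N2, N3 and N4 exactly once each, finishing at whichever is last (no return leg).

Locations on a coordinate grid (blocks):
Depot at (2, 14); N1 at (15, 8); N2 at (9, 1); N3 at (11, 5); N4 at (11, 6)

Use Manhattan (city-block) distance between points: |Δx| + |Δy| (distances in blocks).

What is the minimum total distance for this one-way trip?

There are 4! = 24 possible orderings.
Depot - N1 - N2 - N3 - N4: 19+13+6+1 = 39
Depot - N1 - N2 - N4 - N3: 19+13+7+1 = 40
Depot - N1 - N3 - N2 - N4: 19+7+6+7 = 39
Depot - N1 - N3 - N4 - N2: 19+7+1+7 = 34
Depot - N1 - N4 - N2 - N3: 19+6+7+6 = 38
Depot - N1 - N4 - N3 - N2: 19+6+1+6 = 32
Depot - N2 - N1 - N3 - N4: 20+13+7+1 = 41
Depot - N2 - N1 - N4 - N3: 20+13+6+1 = 40
Depot - N2 - N3 - N1 - N4: 20+6+7+6 = 39
Depot - N2 - N3 - N4 - N1: 20+6+1+6 = 33
Depot - N2 - N4 - N1 - N3: 20+7+6+7 = 40
Depot - N2 - N4 - N3 - N1: 20+7+1+7 = 35
Depot - N3 - N1 - N2 - N4: 18+7+13+7 = 45
Depot - N3 - N1 - N4 - N2: 18+7+6+7 = 38
… (10 more)
The minimum is 32.
One shortest path: Depot → N1 → N4 → N3 → N2.

Shortest open route: 32 blocks.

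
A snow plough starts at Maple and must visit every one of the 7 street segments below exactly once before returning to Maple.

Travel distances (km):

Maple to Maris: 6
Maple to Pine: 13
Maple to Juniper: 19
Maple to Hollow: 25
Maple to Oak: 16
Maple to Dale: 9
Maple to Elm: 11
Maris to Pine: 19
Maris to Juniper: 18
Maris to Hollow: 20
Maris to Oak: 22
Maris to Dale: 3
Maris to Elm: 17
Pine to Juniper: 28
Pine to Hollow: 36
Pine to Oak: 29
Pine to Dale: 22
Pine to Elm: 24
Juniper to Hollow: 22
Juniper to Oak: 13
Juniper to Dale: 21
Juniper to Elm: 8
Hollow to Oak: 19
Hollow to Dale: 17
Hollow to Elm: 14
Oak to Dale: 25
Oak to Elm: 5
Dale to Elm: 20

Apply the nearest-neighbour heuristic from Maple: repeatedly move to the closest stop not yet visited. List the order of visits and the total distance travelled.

From Maple: distances to unvisited — Maris=6, Dale=9, Elm=11, Pine=13, Oak=16, Juniper=19, Hollow=25. Nearest is Maris (6).
From Maris: distances to unvisited — Dale=3, Elm=17, Juniper=18, Pine=19, Hollow=20, Oak=22. Nearest is Dale (3).
From Dale: distances to unvisited — Hollow=17, Elm=20, Juniper=21, Pine=22, Oak=25. Nearest is Hollow (17).
From Hollow: distances to unvisited — Elm=14, Oak=19, Juniper=22, Pine=36. Nearest is Elm (14).
From Elm: distances to unvisited — Oak=5, Juniper=8, Pine=24. Nearest is Oak (5).
From Oak: distances to unvisited — Juniper=13, Pine=29. Nearest is Juniper (13).
From Juniper: distances to unvisited — Pine=28. Nearest is Pine (28).
Return Pine→Maple: 13.
Total = 6 + 3 + 17 + 14 + 5 + 13 + 28 + 13 = 99.

Nearest-neighbour total = 99 km; route Maple → Maris → Dale → Hollow → Elm → Oak → Juniper → Pine → Maple.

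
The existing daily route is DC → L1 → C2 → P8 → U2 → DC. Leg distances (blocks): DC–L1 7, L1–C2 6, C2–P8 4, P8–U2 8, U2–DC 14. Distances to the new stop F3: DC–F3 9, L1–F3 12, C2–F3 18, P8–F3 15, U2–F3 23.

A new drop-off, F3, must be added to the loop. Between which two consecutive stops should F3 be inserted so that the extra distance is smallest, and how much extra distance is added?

Adding 14 blocks by placing F3 on the DC–L1 leg.

Insertion cost between consecutive stops i–j is d(i,F3) + d(F3,j) − d(i,j):
  between DC and L1: 9 + 12 − 7 = 14
  between L1 and C2: 12 + 18 − 6 = 24
  between C2 and P8: 18 + 15 − 4 = 29
  between P8 and U2: 15 + 23 − 8 = 30
  between U2 and DC: 23 + 9 − 14 = 18
Cheapest insertion is between DC and L1, adding 14.
New total = 39 + 14 = 53.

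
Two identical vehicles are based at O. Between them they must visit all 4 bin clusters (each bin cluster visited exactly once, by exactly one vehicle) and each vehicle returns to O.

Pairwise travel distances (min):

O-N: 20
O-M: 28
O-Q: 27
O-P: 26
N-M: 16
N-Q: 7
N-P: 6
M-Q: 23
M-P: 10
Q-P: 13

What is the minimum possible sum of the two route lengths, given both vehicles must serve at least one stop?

There are 2^3 − 1 = 7 ways to divide the 4 stops into two non-empty groups. For each, the best each vehicle can do is its own shortest tour through its group:
  {N} + {M, Q, P}: 40 + 78 = 118
  {M} + {N, Q, P}: 56 + 66 = 122
  {N, M} + {Q, P}: 64 + 66 = 130
  {Q} + {N, M, P}: 54 + 64 = 118
  {N, Q} + {M, P}: 54 + 64 = 118
  {M, Q} + {N, P}: 78 + 52 = 130
  … (7 splits in total)
Best: vehicle 1 O → N → O = 40; vehicle 2 O → M → P → Q → O = 78; combined 118.

118 min — the smallest possible combined total.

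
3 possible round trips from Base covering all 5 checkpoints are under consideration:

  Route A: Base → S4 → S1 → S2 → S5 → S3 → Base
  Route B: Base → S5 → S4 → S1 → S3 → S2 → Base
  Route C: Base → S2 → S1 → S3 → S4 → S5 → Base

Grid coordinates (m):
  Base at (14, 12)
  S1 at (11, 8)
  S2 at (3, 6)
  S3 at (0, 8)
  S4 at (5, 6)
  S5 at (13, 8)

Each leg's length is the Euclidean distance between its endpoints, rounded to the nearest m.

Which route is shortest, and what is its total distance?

Shortest is Route B, total 46 m.

Route A: 11 + 6 + 8 + 10 + 13 + 15 = 63
Route B: 4 + 8 + 6 + 11 + 4 + 13 = 46
Route C: 13 + 8 + 11 + 5 + 8 + 4 = 49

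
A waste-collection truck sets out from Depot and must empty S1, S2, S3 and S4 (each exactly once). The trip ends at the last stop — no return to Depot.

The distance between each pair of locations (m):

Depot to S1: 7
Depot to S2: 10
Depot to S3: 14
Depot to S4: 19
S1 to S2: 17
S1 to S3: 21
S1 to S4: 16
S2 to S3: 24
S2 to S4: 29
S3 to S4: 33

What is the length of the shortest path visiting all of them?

There are 4! = 24 possible orderings.
Depot → S1 → S2 → S3 → S4: 7+17+24+33 = 81
Depot → S1 → S2 → S4 → S3: 7+17+29+33 = 86
Depot → S1 → S3 → S2 → S4: 7+21+24+29 = 81
Depot → S1 → S3 → S4 → S2: 7+21+33+29 = 90
Depot → S1 → S4 → S2 → S3: 7+16+29+24 = 76
Depot → S1 → S4 → S3 → S2: 7+16+33+24 = 80
Depot → S2 → S1 → S3 → S4: 10+17+21+33 = 81
Depot → S2 → S1 → S4 → S3: 10+17+16+33 = 76
Depot → S2 → S3 → S1 → S4: 10+24+21+16 = 71
Depot → S2 → S3 → S4 → S1: 10+24+33+16 = 83
Depot → S2 → S4 → S1 → S3: 10+29+16+21 = 76
Depot → S2 → S4 → S3 → S1: 10+29+33+21 = 93
Depot → S3 → S1 → S2 → S4: 14+21+17+29 = 81
Depot → S3 → S1 → S4 → S2: 14+21+16+29 = 80
… (10 more)
The minimum is 71.
One shortest path: Depot → S2 → S3 → S1 → S4.

Minimum one-way distance = 71 m.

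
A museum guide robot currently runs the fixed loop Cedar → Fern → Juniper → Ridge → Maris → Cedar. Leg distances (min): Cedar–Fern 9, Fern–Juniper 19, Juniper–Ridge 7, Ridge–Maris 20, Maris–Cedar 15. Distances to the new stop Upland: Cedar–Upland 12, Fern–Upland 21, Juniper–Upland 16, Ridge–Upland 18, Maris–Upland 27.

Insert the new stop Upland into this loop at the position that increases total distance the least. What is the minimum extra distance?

Insertion cost between consecutive stops i–j is d(i,Upland) + d(Upland,j) − d(i,j):
  between Cedar and Fern: 12 + 21 − 9 = 24
  between Fern and Juniper: 21 + 16 − 19 = 18
  between Juniper and Ridge: 16 + 18 − 7 = 27
  between Ridge and Maris: 18 + 27 − 20 = 25
  between Maris and Cedar: 27 + 12 − 15 = 24
Cheapest insertion is between Fern and Juniper, adding 18.
New total = 70 + 18 = 88.

Minimum extra distance: 18 min, inserting Upland between Fern and Juniper.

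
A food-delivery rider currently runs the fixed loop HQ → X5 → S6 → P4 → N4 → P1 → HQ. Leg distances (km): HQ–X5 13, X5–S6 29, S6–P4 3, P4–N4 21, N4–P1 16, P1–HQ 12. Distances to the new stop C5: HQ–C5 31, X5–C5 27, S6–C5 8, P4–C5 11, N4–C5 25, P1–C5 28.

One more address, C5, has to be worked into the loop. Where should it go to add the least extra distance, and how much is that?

Insertion cost between consecutive stops i–j is d(i,C5) + d(C5,j) − d(i,j):
  between HQ and X5: 31 + 27 − 13 = 45
  between X5 and S6: 27 + 8 − 29 = 6
  between S6 and P4: 8 + 11 − 3 = 16
  between P4 and N4: 11 + 25 − 21 = 15
  between N4 and P1: 25 + 28 − 16 = 37
  between P1 and HQ: 28 + 31 − 12 = 47
Cheapest insertion is between X5 and S6, adding 6.
New total = 94 + 6 = 100.

Minimum extra distance: 6 km, inserting C5 between X5 and S6.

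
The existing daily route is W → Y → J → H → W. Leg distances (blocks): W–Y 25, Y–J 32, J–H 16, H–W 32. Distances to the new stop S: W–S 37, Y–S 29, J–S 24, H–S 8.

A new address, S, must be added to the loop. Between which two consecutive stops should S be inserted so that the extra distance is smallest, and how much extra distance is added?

Insertion cost between consecutive stops i–j is d(i,S) + d(S,j) − d(i,j):
  between W and Y: 37 + 29 − 25 = 41
  between Y and J: 29 + 24 − 32 = 21
  between J and H: 24 + 8 − 16 = 16
  between H and W: 8 + 37 − 32 = 13
Cheapest insertion is between H and W, adding 13.
New total = 105 + 13 = 118.

Minimum extra distance: 13 blocks, inserting S between H and W.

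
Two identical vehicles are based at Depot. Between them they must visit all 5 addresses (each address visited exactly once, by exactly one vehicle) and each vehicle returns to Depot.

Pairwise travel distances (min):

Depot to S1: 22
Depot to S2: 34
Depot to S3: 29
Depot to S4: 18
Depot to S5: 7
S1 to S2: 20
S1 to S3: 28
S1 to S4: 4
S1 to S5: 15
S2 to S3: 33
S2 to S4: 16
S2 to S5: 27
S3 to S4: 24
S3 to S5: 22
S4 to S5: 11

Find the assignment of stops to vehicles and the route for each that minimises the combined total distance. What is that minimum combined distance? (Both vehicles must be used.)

Minimum combined distance: 118 min.

Try each way of splitting the stops between the two vehicles (each non-empty) and, for each split, find the best tour for each vehicle:
  {S1} + {S2, S3, S4, S5}: 44 + 96 = 140
  {S2} + {S1, S3, S4, S5}: 68 + 79 = 147
  {S1, S2} + {S3, S4, S5}: 76 + 71 = 147
  {S3} + {S1, S2, S4, S5}: 58 + 76 = 134
  {S1, S3} + {S2, S4, S5}: 79 + 68 = 147
  {S2, S3} + {S1, S4, S5}: 96 + 44 = 140
  … (15 splits in total)
  {S1, S2, S3, S4} + {S5}: 104 + 14 = 118  ← best
Best: vehicle 1 Depot → S1 → S4 → S2 → S3 → Depot = 104; vehicle 2 Depot → S5 → Depot = 14; combined 118.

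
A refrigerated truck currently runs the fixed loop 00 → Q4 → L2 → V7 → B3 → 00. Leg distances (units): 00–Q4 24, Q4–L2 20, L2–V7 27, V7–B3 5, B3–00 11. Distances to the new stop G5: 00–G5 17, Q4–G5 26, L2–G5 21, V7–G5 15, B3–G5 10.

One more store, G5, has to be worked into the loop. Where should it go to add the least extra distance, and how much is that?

Insertion cost between consecutive stops i–j is d(i,G5) + d(G5,j) − d(i,j):
  between 00 and Q4: 17 + 26 − 24 = 19
  between Q4 and L2: 26 + 21 − 20 = 27
  between L2 and V7: 21 + 15 − 27 = 9
  between V7 and B3: 15 + 10 − 5 = 20
  between B3 and 00: 10 + 17 − 11 = 16
Cheapest insertion is between L2 and V7, adding 9.
New total = 87 + 9 = 96.

Minimum extra distance: 9, inserting G5 between L2 and V7.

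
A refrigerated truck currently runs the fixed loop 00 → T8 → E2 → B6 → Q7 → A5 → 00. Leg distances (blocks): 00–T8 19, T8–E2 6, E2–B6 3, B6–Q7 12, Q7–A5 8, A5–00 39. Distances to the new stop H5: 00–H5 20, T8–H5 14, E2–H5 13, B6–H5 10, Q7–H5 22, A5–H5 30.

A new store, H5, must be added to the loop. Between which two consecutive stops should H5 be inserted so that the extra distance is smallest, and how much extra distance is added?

Minimum extra distance: 11 blocks, inserting H5 between A5 and 00.

Insertion cost between consecutive stops i–j is d(i,H5) + d(H5,j) − d(i,j):
  between 00 and T8: 20 + 14 − 19 = 15
  between T8 and E2: 14 + 13 − 6 = 21
  between E2 and B6: 13 + 10 − 3 = 20
  between B6 and Q7: 10 + 22 − 12 = 20
  between Q7 and A5: 22 + 30 − 8 = 44
  between A5 and 00: 30 + 20 − 39 = 11
Cheapest insertion is between A5 and 00, adding 11.
New total = 87 + 11 = 98.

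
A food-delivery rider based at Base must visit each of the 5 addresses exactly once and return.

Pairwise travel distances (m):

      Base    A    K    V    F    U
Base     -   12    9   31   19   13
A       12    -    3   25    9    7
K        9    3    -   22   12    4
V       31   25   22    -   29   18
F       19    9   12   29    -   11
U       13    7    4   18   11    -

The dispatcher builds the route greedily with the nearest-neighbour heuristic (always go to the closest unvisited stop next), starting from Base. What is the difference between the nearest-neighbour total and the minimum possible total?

Base: K=9, A=12, U=13, F=19, V=31 ⇒ K
K: A=3, U=4, F=12, V=22 ⇒ A
A: U=7, F=9, V=25 ⇒ U
U: F=11, V=18 ⇒ F
F: V=29 ⇒ V
NN route Base → K → A → U → F → V → Base costs 90.
Optimal: Base → A → F → V → U → K → Base costs 81 (by enumerating all 60 distinct tours).
Excess = 90 − 81 = 9.

9 m longer than the optimal tour.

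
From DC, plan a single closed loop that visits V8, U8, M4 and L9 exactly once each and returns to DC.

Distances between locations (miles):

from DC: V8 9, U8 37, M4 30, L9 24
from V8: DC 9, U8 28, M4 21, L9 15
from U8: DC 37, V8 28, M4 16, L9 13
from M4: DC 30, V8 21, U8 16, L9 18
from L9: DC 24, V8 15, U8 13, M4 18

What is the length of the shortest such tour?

Minimum total distance: 83 miles.

With 4 stops there are 4!/2 = 12 distinct round trips (a route and its reverse cost the same).
DC → V8 → U8 → M4 → L9 → DC: 9+28+16+18+24 = 95
DC → V8 → U8 → L9 → M4 → DC: 9+28+13+18+30 = 98
DC → V8 → M4 → U8 → L9 → DC: 9+21+16+13+24 = 83
DC → V8 → M4 → L9 → U8 → DC: 9+21+18+13+37 = 98
DC → V8 → L9 → U8 → M4 → DC: 9+15+13+16+30 = 83
DC → V8 → L9 → M4 → U8 → DC: 9+15+18+16+37 = 95
DC → U8 → V8 → M4 → L9 → DC: 37+28+21+18+24 = 128
DC → U8 → V8 → L9 → M4 → DC: 37+28+15+18+30 = 128
DC → U8 → M4 → V8 → L9 → DC: 37+16+21+15+24 = 113
DC → U8 → L9 → V8 → M4 → DC: 37+13+15+21+30 = 116
DC → M4 → V8 → U8 → L9 → DC: 30+21+28+13+24 = 116
DC → M4 → U8 → V8 → L9 → DC: 30+16+28+15+24 = 113
The minimum is 83.
One optimal route: DC → V8 → M4 → U8 → L9 → DC (or its reverse).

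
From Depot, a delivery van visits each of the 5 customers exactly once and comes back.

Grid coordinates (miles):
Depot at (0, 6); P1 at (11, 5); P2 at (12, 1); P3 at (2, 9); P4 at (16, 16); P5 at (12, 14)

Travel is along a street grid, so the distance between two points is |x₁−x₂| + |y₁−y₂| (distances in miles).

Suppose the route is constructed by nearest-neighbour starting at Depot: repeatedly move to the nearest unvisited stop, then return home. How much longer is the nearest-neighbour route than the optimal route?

The nearest-neighbour route is 6 miles longer than optimal.

From Depot: P3=5, P1=12, P2=17, P5=20, P4=26 → choose P3 (5).
From P3: P1=13, P5=15, P2=18, P4=21 → choose P1 (13).
From P1: P2=5, P5=10, P4=16 → choose P2 (5).
From P2: P5=13, P4=19 → choose P5 (13).
From P5: P4=6 → choose P4 (6).
NN route Depot → P3 → P1 → P2 → P5 → P4 → Depot costs 68.
Optimal: Depot → P1 → P2 → P4 → P5 → P3 → Depot costs 62 (by enumerating all 60 distinct tours).
Excess = 68 − 62 = 6.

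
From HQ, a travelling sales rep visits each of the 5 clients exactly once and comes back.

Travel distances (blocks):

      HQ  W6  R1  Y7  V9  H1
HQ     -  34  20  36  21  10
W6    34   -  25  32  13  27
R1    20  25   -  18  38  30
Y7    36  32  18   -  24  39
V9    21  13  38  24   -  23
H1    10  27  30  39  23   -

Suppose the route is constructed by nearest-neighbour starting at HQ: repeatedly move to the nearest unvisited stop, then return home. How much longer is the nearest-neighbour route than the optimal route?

HQ: H1=10, R1=20, V9=21, W6=34, Y7=36 ⇒ H1
H1: V9=23, W6=27, R1=30, Y7=39 ⇒ V9
V9: W6=13, Y7=24, R1=38 ⇒ W6
W6: R1=25, Y7=32 ⇒ R1
R1: Y7=18 ⇒ Y7
NN route HQ → H1 → V9 → W6 → R1 → Y7 → HQ costs 125.
Optimal: HQ → R1 → Y7 → V9 → W6 → H1 → HQ costs 112 (by enumerating all 60 distinct tours).
Excess = 125 − 112 = 13.

Excess over optimum: 13 blocks.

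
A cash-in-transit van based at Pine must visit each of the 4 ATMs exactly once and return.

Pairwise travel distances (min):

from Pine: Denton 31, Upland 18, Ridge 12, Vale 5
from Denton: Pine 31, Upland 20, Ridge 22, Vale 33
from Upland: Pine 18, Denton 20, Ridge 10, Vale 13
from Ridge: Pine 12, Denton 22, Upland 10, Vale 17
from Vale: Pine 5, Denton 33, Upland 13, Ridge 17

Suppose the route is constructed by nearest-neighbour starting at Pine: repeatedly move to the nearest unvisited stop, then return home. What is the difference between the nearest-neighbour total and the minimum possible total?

9 min longer than the optimal tour.

Pine: Vale=5, Ridge=12, Upland=18, Denton=31 ⇒ Vale
Vale: Upland=13, Ridge=17, Denton=33 ⇒ Upland
Upland: Ridge=10, Denton=20 ⇒ Ridge
Ridge: Denton=22 ⇒ Denton
NN route Pine → Vale → Upland → Ridge → Denton → Pine costs 81.
Optimal: Pine → Ridge → Denton → Upland → Vale → Pine costs 72 (by enumerating all 12 distinct tours).
Excess = 81 − 72 = 9.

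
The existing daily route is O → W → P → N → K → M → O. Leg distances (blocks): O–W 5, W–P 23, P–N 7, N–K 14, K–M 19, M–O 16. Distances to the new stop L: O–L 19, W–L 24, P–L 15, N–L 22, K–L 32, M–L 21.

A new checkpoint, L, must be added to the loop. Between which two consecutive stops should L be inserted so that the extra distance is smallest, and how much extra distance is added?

Insertion cost between consecutive stops i–j is d(i,L) + d(L,j) − d(i,j):
  between O and W: 19 + 24 − 5 = 38
  between W and P: 24 + 15 − 23 = 16
  between P and N: 15 + 22 − 7 = 30
  between N and K: 22 + 32 − 14 = 40
  between K and M: 32 + 21 − 19 = 34
  between M and O: 21 + 19 − 16 = 24
Cheapest insertion is between W and P, adding 16.
New total = 84 + 16 = 100.

Adding 16 blocks by placing L on the W–P leg.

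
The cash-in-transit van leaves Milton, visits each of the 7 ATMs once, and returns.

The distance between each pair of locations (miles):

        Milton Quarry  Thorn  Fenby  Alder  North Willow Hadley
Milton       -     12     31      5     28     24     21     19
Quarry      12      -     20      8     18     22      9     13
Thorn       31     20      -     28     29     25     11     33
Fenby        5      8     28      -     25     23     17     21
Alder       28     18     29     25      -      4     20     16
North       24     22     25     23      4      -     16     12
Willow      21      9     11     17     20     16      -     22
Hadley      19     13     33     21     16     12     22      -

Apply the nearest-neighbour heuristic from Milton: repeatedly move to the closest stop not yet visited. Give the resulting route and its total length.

Milton → [Fenby:5 / Quarry:12 / Hadley:19 / Willow:21 / North:24 / Alder:28 / Thorn:31] → Fenby (5)
Fenby → [Quarry:8 / Willow:17 / Hadley:21 / North:23 / Alder:25 / Thorn:28] → Quarry (8)
Quarry → [Willow:9 / Hadley:13 / Alder:18 / Thorn:20 / North:22] → Willow (9)
Willow → [Thorn:11 / North:16 / Alder:20 / Hadley:22] → Thorn (11)
Thorn → [North:25 / Alder:29 / Hadley:33] → North (25)
North → [Alder:4 / Hadley:12] → Alder (4)
Alder → [Hadley:16] → Hadley (16)
Return Hadley→Milton: 19.
Total = 5 + 8 + 9 + 11 + 25 + 4 + 16 + 19 = 97.

97 miles along Milton → Fenby → Quarry → Willow → Thorn → North → Alder → Hadley → Milton.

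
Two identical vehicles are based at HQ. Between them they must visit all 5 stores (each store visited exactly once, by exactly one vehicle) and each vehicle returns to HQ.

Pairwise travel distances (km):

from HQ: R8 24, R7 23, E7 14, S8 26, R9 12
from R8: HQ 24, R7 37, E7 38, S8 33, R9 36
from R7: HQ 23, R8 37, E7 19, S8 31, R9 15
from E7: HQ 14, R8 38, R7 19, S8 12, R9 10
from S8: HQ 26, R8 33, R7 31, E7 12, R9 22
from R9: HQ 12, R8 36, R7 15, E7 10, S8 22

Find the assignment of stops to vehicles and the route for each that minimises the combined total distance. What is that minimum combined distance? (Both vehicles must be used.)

There are 2^4 − 1 = 15 ways to divide the 5 stops into two non-empty groups. For each, the best each vehicle can do is its own shortest tour through its group:
  {R8} + {R7, E7, S8, R9}: 48 + 84 = 132
  {R7} + {R8, E7, S8, R9}: 46 + 91 = 137
  {R8, R7} + {E7, S8, R9}: 84 + 60 = 144
  {E7} + {R8, R7, S8, R9}: 28 + 115 = 143
  {R8, E7} + {R7, S8, R9}: 76 + 84 = 160
  {R7, E7} + {R8, S8, R9}: 56 + 91 = 147
  … (15 splits in total)
Best: vehicle 1 HQ → R8 → HQ = 48; vehicle 2 HQ → E7 → S8 → R7 → R9 → HQ = 84; combined 132.

Minimum combined distance: 132 km.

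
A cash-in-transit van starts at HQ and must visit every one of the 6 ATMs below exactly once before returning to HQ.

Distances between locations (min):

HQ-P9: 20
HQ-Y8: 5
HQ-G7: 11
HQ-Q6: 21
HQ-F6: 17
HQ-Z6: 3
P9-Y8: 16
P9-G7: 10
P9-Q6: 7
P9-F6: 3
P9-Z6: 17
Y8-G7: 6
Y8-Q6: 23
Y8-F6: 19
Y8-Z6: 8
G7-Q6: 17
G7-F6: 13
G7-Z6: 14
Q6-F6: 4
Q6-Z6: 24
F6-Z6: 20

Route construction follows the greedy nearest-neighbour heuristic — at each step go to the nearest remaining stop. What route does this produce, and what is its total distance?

Total distance 55 min via the nearest-neighbour route HQ → Z6 → Y8 → G7 → P9 → F6 → Q6 → HQ.

HQ → [Z6:3 / Y8:5 / G7:11 / F6:17 / P9:20 / Q6:21] → Z6 (3)
Z6 → [Y8:8 / G7:14 / P9:17 / F6:20 / Q6:24] → Y8 (8)
Y8 → [G7:6 / P9:16 / F6:19 / Q6:23] → G7 (6)
G7 → [P9:10 / F6:13 / Q6:17] → P9 (10)
P9 → [F6:3 / Q6:7] → F6 (3)
F6 → [Q6:4] → Q6 (4)
Return Q6→HQ: 21.
Total = 3 + 8 + 6 + 10 + 3 + 4 + 21 = 55.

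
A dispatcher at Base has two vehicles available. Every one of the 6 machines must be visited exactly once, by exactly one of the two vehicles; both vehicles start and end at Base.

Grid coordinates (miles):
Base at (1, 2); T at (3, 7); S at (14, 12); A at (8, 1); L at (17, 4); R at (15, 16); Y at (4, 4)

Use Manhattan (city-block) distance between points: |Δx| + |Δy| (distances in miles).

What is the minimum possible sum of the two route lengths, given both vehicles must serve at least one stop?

72 miles — the smallest possible combined total.

Try each way of splitting the stops between the two vehicles (each non-empty) and, for each split, find the best tour for each vehicle:
  {T} + {S, A, L, R, Y}: 14 + 62 = 76
  {S} + {T, A, L, R, Y}: 46 + 64 = 110
  {T, S} + {A, L, R, Y}: 46 + 62 = 108
  {A} + {T, S, L, R, Y}: 16 + 60 = 76
  {T, A} + {S, L, R, Y}: 26 + 60 = 86
  {S, A} + {T, L, R, Y}: 48 + 60 = 108
  … (31 splits in total)
  {T, S, A, L, R} + {Y}: 62 + 10 = 72  ← best
Best: vehicle 1 Base → T → S → R → L → A → Base = 62; vehicle 2 Base → Y → Base = 10; combined 72.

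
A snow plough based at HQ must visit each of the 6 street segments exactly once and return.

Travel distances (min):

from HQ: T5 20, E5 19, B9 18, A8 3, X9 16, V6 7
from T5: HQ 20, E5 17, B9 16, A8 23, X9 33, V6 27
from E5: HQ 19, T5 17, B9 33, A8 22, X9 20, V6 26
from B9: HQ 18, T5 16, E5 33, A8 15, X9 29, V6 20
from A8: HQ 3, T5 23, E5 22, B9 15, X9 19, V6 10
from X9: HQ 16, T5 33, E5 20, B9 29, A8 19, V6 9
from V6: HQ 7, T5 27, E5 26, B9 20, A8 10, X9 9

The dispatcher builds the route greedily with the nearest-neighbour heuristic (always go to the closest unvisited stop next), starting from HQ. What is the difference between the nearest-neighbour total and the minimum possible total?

The nearest-neighbour route is 6 min longer than optimal.

From HQ: A8=3, V6=7, X9=16, B9=18, E5=19, T5=20 → choose A8 (3).
From A8: V6=10, B9=15, X9=19, E5=22, T5=23 → choose V6 (10).
From V6: X9=9, B9=20, E5=26, T5=27 → choose X9 (9).
From X9: E5=20, B9=29, T5=33 → choose E5 (20).
From E5: T5=17, B9=33 → choose T5 (17).
From T5: B9=16 → choose B9 (16).
NN route HQ → A8 → V6 → X9 → E5 → T5 → B9 → HQ costs 93.
Optimal: HQ → A8 → B9 → T5 → E5 → X9 → V6 → HQ costs 87 (by enumerating all 360 distinct tours).
Excess = 93 − 87 = 6.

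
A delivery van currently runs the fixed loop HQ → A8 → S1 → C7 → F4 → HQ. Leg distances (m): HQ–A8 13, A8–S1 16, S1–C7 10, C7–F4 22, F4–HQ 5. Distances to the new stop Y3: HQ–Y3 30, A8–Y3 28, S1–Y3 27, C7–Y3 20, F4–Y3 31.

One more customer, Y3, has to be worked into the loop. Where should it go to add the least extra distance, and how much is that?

+29 m — insert Y3 between C7 and F4.

Insertion cost between consecutive stops i–j is d(i,Y3) + d(Y3,j) − d(i,j):
  between HQ and A8: 30 + 28 − 13 = 45
  between A8 and S1: 28 + 27 − 16 = 39
  between S1 and C7: 27 + 20 − 10 = 37
  between C7 and F4: 20 + 31 − 22 = 29
  between F4 and HQ: 31 + 30 − 5 = 56
Cheapest insertion is between C7 and F4, adding 29.
New total = 66 + 29 = 95.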